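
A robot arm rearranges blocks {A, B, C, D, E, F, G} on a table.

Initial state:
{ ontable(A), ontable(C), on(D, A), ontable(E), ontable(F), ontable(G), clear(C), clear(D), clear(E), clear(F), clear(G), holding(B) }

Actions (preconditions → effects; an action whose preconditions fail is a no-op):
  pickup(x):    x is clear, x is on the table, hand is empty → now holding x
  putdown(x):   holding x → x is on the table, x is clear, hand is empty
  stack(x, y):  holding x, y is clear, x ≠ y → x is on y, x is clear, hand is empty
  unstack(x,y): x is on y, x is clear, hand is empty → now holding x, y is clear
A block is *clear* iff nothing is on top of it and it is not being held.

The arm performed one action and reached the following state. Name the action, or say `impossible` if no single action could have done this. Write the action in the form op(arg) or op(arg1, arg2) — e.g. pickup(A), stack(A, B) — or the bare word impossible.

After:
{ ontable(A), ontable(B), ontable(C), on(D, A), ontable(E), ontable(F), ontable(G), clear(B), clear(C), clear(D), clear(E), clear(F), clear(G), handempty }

putdown(B)

target: towers=[A/D; B; C; E; F; G] holding=-
        putdown(B) → towers=[A/D; B; C; E; F; G] holding=-  ← match
       stack(B, F) → towers=[A/D; C; E; F/B; G] holding=-
       stack(B, G) → towers=[A/D; C; E; F; G/B] holding=-
       stack(B, D) → towers=[A/D/B; C; E; F; G] holding=-
       stack(B, E) → towers=[A/D; C; E/B; F; G] holding=-
       stack(B, C) → towers=[A/D; C/B; E; F; G] holding=-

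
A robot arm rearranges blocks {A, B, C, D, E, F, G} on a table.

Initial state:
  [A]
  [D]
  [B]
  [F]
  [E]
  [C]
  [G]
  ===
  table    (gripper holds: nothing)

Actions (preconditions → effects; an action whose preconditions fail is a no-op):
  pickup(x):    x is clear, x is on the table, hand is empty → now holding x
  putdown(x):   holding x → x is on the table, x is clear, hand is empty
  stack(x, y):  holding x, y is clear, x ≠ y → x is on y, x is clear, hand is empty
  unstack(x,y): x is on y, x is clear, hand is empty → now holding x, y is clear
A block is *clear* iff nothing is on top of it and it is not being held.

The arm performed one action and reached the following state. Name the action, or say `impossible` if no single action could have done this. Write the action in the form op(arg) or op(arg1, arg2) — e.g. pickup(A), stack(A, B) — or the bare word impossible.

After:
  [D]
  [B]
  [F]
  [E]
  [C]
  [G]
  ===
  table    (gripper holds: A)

target: towers=[G/C/E/F/B/D] holding=A
     unstack(A, D) → towers=[G/C/E/F/B/D] holding=A  ← match

unstack(A, D)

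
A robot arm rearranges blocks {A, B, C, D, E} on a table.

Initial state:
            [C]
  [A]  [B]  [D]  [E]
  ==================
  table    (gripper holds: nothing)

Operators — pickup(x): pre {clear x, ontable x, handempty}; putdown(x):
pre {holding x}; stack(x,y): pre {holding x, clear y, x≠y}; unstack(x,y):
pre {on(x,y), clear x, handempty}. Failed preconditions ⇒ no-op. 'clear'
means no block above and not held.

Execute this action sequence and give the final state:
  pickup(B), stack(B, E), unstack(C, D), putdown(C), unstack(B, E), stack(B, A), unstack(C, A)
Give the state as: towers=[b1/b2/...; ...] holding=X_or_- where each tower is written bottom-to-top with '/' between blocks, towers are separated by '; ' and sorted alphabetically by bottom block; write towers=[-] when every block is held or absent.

towers=[A/B; C; D; E] holding=-

step 1 (pickup(B)): towers=[A; D/C; E] holding=B
step 2 (stack(B, E)): towers=[A; D/C; E/B] holding=-
step 3 (unstack(C, D)): towers=[A; D; E/B] holding=C
step 4 (putdown(C)): towers=[A; C; D; E/B] holding=-
step 5 (unstack(B, E)): towers=[A; C; D; E] holding=B
step 6 (stack(B, A)): towers=[A/B; C; D; E] holding=-
step 7 (unstack(C, A)) [no-op]: towers=[A/B; C; D; E] holding=-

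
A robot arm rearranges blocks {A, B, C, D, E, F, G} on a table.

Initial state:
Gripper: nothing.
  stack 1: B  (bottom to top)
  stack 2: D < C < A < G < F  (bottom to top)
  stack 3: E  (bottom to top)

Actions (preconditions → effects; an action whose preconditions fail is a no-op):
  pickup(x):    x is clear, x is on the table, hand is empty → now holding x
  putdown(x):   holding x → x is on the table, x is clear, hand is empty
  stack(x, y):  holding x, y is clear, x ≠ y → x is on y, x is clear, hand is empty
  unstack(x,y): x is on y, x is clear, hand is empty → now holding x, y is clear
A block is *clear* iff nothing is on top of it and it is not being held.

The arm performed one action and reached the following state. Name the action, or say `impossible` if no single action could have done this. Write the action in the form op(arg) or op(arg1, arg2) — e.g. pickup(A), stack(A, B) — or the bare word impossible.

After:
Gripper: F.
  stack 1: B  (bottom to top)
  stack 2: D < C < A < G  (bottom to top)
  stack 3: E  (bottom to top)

unstack(F, G)

target: towers=[B; D/C/A/G; E] holding=F
         pickup(B) → towers=[D/C/A/G/F; E] holding=B
     unstack(F, G) → towers=[B; D/C/A/G; E] holding=F  ← match
         pickup(E) → towers=[B; D/C/A/G/F] holding=E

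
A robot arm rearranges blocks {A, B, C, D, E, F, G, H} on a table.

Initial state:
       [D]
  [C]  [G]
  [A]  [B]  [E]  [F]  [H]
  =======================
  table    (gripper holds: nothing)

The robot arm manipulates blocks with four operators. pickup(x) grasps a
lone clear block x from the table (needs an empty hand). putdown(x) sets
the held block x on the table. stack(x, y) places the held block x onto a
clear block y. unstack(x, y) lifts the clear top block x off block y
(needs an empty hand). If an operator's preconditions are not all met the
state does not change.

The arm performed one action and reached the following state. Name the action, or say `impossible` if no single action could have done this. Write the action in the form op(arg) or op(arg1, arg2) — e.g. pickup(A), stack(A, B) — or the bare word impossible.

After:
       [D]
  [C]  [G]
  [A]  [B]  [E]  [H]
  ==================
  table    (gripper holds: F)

target: towers=[A/C; B/G/D; E; H] holding=F
         pickup(E) → towers=[A/C; B/G/D; F; H] holding=E
         pickup(H) → towers=[A/C; B/G/D; E; F] holding=H
         pickup(F) → towers=[A/C; B/G/D; E; H] holding=F  ← match
     unstack(D, G) → towers=[A/C; B/G; E; F; H] holding=D
     unstack(C, A) → towers=[A; B/G/D; E; F; H] holding=C

pickup(F)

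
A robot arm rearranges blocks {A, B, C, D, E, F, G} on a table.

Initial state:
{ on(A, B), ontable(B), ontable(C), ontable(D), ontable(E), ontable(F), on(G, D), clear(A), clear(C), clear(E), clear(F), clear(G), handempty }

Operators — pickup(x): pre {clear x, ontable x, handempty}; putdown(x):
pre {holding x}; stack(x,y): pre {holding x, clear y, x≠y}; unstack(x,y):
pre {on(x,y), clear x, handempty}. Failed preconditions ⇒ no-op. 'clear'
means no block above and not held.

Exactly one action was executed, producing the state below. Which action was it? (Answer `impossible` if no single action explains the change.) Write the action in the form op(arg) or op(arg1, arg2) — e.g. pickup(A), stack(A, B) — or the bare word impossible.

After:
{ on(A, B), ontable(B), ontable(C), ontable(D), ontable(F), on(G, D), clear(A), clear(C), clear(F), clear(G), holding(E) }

target: towers=[B/A; C; D/G; F] holding=E
         pickup(F) → towers=[B/A; C; D/G; E] holding=F
     unstack(G, D) → towers=[B/A; C; D; E; F] holding=G
     unstack(A, B) → towers=[B; C; D/G; E; F] holding=A
         pickup(E) → towers=[B/A; C; D/G; F] holding=E  ← match
         pickup(C) → towers=[B/A; D/G; E; F] holding=C

pickup(E)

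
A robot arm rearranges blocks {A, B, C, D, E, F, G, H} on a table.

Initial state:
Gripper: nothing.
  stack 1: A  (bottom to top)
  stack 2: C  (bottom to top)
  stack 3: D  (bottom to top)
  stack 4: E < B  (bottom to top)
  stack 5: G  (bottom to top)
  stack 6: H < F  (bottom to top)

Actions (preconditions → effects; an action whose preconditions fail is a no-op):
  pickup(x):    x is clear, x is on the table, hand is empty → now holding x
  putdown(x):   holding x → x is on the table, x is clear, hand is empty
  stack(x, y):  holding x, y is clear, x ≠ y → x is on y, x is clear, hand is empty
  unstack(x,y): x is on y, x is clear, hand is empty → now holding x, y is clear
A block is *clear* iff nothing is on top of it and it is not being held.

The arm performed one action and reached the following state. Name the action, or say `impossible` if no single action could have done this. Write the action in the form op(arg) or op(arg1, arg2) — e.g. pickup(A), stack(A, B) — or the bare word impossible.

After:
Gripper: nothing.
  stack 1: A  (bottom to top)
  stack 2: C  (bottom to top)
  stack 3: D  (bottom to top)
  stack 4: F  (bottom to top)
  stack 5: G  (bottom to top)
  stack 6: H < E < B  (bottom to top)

impossible

target: towers=[A; C; D; F; G; H/E/B] holding=-
         pickup(G) → towers=[A; C; D; E/B; H/F] holding=G
         pickup(A) → towers=[C; D; E/B; G; H/F] holding=A
     unstack(B, E) → towers=[A; C; D; E; G; H/F] holding=B
     unstack(F, H) → towers=[A; C; D; E/B; G; H] holding=F
         pickup(D) → towers=[A; C; E/B; G; H/F] holding=D
         pickup(C) → towers=[A; D; E/B; G; H/F] holding=C
none of the 6 applicable actions match → impossible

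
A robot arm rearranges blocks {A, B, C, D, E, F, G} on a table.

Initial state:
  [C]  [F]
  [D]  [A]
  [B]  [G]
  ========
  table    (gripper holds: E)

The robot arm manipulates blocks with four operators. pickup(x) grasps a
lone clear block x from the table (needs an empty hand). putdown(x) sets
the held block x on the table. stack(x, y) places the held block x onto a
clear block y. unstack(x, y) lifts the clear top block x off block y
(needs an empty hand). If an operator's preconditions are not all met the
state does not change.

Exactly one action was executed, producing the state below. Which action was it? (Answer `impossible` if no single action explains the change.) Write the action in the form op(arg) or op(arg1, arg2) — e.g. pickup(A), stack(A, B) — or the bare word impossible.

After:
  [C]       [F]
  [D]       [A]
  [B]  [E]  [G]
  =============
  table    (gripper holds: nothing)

target: towers=[B/D/C; E; G/A/F] holding=-
        putdown(E) → towers=[B/D/C; E; G/A/F] holding=-  ← match
       stack(E, F) → towers=[B/D/C; G/A/F/E] holding=-
       stack(E, C) → towers=[B/D/C/E; G/A/F] holding=-

putdown(E)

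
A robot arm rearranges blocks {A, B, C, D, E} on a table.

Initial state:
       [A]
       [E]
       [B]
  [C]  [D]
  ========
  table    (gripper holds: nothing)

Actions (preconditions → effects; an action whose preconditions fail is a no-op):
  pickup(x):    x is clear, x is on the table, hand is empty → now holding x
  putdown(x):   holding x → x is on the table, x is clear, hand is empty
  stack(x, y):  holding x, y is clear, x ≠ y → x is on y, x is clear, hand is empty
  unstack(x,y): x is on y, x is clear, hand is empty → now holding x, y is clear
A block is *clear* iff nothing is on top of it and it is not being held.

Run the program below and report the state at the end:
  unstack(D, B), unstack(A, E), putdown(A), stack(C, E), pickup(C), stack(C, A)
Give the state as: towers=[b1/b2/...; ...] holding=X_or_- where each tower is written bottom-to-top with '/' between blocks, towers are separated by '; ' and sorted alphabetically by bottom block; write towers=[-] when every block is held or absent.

step 1 (unstack(D, B)) [no-op]: towers=[C; D/B/E/A] holding=-
step 2 (unstack(A, E)): towers=[C; D/B/E] holding=A
step 3 (putdown(A)): towers=[A; C; D/B/E] holding=-
step 4 (stack(C, E)) [no-op]: towers=[A; C; D/B/E] holding=-
step 5 (pickup(C)): towers=[A; D/B/E] holding=C
step 6 (stack(C, A)): towers=[A/C; D/B/E] holding=-

towers=[A/C; D/B/E] holding=-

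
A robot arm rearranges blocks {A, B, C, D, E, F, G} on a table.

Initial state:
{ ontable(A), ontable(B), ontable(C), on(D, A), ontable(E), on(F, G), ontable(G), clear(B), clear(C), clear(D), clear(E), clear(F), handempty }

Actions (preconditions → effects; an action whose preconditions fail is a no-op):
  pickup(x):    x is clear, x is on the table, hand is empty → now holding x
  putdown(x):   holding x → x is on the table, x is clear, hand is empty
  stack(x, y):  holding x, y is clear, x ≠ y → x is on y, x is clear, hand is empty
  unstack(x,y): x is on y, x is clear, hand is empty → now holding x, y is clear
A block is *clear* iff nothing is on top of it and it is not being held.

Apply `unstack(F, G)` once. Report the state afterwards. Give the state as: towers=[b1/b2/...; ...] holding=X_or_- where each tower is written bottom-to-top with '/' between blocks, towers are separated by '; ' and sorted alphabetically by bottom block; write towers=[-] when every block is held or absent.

towers=[A/D; B; C; E; G] holding=F

before: towers=[A/D; B; C; E; G/F] holding=-
pre[unstack(F, G)]: on(F,G) ✓, clear(F) ✓, handempty ✓
all met → apply unstack(F, G)
after:  towers=[A/D; B; C; E; G] holding=F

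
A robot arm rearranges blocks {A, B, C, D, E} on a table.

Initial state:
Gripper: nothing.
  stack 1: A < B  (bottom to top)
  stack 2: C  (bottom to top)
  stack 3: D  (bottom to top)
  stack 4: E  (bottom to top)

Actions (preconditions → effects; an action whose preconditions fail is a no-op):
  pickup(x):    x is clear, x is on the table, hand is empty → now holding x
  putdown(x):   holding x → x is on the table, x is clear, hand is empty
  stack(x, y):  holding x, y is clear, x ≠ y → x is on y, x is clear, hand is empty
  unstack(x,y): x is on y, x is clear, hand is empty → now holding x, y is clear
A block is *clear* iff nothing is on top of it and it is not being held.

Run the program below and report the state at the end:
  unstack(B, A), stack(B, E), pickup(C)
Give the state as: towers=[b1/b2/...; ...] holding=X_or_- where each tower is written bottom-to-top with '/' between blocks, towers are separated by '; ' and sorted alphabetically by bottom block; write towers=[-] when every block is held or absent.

towers=[A; D; E/B] holding=C

step 1 (unstack(B, A)): towers=[A; C; D; E] holding=B
step 2 (stack(B, E)): towers=[A; C; D; E/B] holding=-
step 3 (pickup(C)): towers=[A; D; E/B] holding=C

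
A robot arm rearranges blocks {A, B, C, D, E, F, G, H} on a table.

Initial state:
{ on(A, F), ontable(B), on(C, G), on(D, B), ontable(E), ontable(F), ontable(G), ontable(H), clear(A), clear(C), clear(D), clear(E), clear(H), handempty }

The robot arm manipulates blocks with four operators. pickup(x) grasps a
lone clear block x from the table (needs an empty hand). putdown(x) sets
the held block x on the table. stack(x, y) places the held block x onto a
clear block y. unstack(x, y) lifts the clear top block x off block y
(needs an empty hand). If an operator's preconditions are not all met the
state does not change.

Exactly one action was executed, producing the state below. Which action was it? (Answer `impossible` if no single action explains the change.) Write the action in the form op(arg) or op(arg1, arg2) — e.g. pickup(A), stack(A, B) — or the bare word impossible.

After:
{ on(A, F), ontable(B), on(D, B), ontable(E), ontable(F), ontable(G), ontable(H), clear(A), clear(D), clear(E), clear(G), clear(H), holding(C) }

target: towers=[B/D; E; F/A; G; H] holding=C
     unstack(A, F) → towers=[B/D; E; F; G/C; H] holding=A
         pickup(E) → towers=[B/D; F/A; G/C; H] holding=E
         pickup(H) → towers=[B/D; E; F/A; G/C] holding=H
     unstack(D, B) → towers=[B; E; F/A; G/C; H] holding=D
     unstack(C, G) → towers=[B/D; E; F/A; G; H] holding=C  ← match

unstack(C, G)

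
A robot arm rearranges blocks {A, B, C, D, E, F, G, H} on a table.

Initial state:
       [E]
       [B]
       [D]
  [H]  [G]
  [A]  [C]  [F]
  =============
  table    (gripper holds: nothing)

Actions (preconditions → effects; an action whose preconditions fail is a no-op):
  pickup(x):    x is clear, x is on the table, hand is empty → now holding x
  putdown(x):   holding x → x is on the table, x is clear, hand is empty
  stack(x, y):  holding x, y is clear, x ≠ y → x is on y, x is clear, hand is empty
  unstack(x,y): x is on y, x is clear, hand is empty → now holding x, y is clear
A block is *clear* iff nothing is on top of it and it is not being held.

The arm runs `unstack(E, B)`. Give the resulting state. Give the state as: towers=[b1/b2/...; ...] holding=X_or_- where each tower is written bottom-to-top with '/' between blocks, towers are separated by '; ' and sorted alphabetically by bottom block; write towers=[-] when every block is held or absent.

towers=[A/H; C/G/D/B; F] holding=E

before: towers=[A/H; C/G/D/B/E; F] holding=-
pre[unstack(E, B)]: on(E,B) yes, clear(E) yes, handempty yes
all met → apply unstack(E, B)
after:  towers=[A/H; C/G/D/B; F] holding=E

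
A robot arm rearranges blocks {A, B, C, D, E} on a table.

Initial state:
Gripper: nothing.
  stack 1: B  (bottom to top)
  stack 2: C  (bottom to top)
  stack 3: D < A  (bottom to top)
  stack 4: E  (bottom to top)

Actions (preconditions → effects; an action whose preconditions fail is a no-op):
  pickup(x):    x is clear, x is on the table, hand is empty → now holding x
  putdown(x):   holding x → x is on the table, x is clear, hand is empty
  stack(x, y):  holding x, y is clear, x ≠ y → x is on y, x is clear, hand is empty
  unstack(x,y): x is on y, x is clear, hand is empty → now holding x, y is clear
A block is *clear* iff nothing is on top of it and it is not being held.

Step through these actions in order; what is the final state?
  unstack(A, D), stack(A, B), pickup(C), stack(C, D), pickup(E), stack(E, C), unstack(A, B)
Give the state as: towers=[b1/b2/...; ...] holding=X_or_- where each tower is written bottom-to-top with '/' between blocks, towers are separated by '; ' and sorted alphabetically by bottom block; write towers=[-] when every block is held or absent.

towers=[B; D/C/E] holding=A

step 1 (unstack(A, D)): towers=[B; C; D; E] holding=A
step 2 (stack(A, B)): towers=[B/A; C; D; E] holding=-
step 3 (pickup(C)): towers=[B/A; D; E] holding=C
step 4 (stack(C, D)): towers=[B/A; D/C; E] holding=-
step 5 (pickup(E)): towers=[B/A; D/C] holding=E
step 6 (stack(E, C)): towers=[B/A; D/C/E] holding=-
step 7 (unstack(A, B)): towers=[B; D/C/E] holding=A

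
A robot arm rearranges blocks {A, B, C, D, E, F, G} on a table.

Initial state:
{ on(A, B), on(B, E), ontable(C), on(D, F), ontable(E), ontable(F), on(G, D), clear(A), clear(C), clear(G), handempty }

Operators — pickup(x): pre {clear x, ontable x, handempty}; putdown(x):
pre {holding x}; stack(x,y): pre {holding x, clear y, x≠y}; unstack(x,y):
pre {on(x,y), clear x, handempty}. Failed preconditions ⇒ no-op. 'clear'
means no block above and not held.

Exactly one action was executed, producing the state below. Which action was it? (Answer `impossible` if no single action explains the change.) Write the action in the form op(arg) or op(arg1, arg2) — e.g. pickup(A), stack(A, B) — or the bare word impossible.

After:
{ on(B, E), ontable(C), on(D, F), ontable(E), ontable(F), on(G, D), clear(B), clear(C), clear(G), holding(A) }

unstack(A, B)

target: towers=[C; E/B; F/D/G] holding=A
     unstack(G, D) → towers=[C; E/B/A; F/D] holding=G
     unstack(A, B) → towers=[C; E/B; F/D/G] holding=A  ← match
         pickup(C) → towers=[E/B/A; F/D/G] holding=C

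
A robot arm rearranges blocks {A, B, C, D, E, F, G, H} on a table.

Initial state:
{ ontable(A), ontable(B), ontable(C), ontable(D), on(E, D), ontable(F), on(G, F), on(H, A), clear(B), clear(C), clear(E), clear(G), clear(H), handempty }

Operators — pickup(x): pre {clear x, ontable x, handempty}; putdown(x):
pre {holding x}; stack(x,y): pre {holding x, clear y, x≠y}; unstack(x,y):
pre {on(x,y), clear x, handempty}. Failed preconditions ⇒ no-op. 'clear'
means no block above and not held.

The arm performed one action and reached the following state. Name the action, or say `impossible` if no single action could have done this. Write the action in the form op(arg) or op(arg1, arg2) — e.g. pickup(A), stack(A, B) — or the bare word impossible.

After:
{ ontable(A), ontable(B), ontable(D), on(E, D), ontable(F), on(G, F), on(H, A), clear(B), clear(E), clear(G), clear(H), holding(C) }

target: towers=[A/H; B; D/E; F/G] holding=C
     unstack(G, F) → towers=[A/H; B; C; D/E; F] holding=G
     unstack(E, D) → towers=[A/H; B; C; D; F/G] holding=E
     unstack(H, A) → towers=[A; B; C; D/E; F/G] holding=H
         pickup(B) → towers=[A/H; C; D/E; F/G] holding=B
         pickup(C) → towers=[A/H; B; D/E; F/G] holding=C  ← match

pickup(C)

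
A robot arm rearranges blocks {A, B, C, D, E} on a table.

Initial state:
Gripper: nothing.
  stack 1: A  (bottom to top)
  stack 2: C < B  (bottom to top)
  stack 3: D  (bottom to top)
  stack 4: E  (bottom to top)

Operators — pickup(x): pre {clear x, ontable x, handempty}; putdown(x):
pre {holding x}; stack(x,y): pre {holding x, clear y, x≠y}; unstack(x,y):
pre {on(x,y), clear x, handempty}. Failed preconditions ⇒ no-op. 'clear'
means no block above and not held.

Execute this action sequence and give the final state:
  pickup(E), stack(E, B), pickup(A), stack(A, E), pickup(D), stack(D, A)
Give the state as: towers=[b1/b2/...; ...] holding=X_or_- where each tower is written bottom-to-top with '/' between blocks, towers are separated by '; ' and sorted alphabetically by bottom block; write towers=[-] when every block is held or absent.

towers=[C/B/E/A/D] holding=-

step 1 (pickup(E)): towers=[A; C/B; D] holding=E
step 2 (stack(E, B)): towers=[A; C/B/E; D] holding=-
step 3 (pickup(A)): towers=[C/B/E; D] holding=A
step 4 (stack(A, E)): towers=[C/B/E/A; D] holding=-
step 5 (pickup(D)): towers=[C/B/E/A] holding=D
step 6 (stack(D, A)): towers=[C/B/E/A/D] holding=-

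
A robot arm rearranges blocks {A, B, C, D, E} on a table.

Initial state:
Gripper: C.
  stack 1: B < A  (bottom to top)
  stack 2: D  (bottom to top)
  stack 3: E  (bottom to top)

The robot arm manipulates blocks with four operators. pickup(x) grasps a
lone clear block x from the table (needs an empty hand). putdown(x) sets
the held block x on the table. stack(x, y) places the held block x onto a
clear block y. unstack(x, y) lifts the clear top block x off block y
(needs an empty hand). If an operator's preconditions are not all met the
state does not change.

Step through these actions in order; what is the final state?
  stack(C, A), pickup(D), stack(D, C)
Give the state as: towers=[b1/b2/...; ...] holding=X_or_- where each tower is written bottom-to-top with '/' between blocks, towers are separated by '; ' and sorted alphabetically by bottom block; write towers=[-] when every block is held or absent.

towers=[B/A/C/D; E] holding=-

step 1 (stack(C, A)): towers=[B/A/C; D; E] holding=-
step 2 (pickup(D)): towers=[B/A/C; E] holding=D
step 3 (stack(D, C)): towers=[B/A/C/D; E] holding=-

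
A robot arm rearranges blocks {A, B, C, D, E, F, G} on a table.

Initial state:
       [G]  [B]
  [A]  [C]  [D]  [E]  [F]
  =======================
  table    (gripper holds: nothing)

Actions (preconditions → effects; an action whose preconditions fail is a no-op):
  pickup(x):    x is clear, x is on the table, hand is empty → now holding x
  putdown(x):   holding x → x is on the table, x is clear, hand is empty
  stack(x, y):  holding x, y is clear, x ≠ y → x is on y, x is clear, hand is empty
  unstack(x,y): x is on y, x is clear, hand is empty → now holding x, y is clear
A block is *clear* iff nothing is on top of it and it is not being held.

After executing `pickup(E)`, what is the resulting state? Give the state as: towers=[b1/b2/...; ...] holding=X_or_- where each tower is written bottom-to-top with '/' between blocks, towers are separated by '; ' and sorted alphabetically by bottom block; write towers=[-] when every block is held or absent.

towers=[A; C/G; D/B; F] holding=E

before: towers=[A; C/G; D/B; E; F] holding=-
pre[pickup(E)]: clear(E) ok, ontable(E) ok, handempty ok
all met → apply pickup(E)
after:  towers=[A; C/G; D/B; F] holding=E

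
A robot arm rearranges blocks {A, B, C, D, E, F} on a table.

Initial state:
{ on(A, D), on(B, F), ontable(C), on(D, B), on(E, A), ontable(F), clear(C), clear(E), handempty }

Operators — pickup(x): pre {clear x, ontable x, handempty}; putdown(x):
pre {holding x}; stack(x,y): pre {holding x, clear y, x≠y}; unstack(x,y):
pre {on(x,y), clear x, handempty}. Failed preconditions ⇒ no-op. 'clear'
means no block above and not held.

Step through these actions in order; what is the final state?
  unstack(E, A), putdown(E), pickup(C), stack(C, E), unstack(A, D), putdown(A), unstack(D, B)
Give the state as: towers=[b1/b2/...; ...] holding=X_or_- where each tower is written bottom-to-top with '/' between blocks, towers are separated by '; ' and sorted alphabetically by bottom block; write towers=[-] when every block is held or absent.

towers=[A; E/C; F/B] holding=D

step 1 (unstack(E, A)): towers=[C; F/B/D/A] holding=E
step 2 (putdown(E)): towers=[C; E; F/B/D/A] holding=-
step 3 (pickup(C)): towers=[E; F/B/D/A] holding=C
step 4 (stack(C, E)): towers=[E/C; F/B/D/A] holding=-
step 5 (unstack(A, D)): towers=[E/C; F/B/D] holding=A
step 6 (putdown(A)): towers=[A; E/C; F/B/D] holding=-
step 7 (unstack(D, B)): towers=[A; E/C; F/B] holding=D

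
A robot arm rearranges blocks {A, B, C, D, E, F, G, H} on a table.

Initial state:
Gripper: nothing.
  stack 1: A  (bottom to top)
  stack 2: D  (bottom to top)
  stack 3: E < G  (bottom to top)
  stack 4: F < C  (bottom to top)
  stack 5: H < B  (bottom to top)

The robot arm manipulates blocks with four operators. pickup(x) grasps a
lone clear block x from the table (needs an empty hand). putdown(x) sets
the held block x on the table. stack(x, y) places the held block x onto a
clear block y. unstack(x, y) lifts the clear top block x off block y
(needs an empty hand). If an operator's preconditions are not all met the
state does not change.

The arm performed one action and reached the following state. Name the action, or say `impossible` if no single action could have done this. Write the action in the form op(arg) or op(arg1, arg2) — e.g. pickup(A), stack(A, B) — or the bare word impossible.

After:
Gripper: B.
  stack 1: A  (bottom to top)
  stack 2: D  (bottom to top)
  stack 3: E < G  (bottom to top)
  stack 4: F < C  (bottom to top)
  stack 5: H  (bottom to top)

target: towers=[A; D; E/G; F/C; H] holding=B
     unstack(G, E) → towers=[A; D; E; F/C; H/B] holding=G
         pickup(A) → towers=[D; E/G; F/C; H/B] holding=A
     unstack(B, H) → towers=[A; D; E/G; F/C; H] holding=B  ← match
         pickup(D) → towers=[A; E/G; F/C; H/B] holding=D
     unstack(C, F) → towers=[A; D; E/G; F; H/B] holding=C

unstack(B, H)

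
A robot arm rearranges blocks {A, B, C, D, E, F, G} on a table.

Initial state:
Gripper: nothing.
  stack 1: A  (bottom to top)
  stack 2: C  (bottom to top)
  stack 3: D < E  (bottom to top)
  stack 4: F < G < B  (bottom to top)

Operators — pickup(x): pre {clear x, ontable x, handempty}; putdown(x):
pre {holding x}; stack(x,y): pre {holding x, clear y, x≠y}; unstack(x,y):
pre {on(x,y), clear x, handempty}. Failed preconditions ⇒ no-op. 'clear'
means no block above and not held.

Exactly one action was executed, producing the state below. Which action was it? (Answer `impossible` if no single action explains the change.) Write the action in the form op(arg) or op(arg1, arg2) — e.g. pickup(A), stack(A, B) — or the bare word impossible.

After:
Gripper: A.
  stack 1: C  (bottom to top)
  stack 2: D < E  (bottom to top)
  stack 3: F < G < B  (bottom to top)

pickup(A)

target: towers=[C; D/E; F/G/B] holding=A
     unstack(B, G) → towers=[A; C; D/E; F/G] holding=B
         pickup(A) → towers=[C; D/E; F/G/B] holding=A  ← match
     unstack(E, D) → towers=[A; C; D; F/G/B] holding=E
         pickup(C) → towers=[A; D/E; F/G/B] holding=C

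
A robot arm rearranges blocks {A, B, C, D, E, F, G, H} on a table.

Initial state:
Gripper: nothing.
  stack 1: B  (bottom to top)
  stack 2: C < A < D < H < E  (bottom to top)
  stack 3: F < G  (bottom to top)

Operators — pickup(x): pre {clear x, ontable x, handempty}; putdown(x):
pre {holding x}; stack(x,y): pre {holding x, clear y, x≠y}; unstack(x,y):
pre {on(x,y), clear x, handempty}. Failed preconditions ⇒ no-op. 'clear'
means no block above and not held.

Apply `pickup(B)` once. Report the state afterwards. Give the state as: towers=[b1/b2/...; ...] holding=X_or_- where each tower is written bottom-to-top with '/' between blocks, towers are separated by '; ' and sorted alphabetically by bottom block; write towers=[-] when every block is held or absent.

towers=[C/A/D/H/E; F/G] holding=B

before: towers=[B; C/A/D/H/E; F/G] holding=-
pre[pickup(B)]: clear(B) ok, ontable(B) ok, handempty ok
all met → apply pickup(B)
after:  towers=[C/A/D/H/E; F/G] holding=B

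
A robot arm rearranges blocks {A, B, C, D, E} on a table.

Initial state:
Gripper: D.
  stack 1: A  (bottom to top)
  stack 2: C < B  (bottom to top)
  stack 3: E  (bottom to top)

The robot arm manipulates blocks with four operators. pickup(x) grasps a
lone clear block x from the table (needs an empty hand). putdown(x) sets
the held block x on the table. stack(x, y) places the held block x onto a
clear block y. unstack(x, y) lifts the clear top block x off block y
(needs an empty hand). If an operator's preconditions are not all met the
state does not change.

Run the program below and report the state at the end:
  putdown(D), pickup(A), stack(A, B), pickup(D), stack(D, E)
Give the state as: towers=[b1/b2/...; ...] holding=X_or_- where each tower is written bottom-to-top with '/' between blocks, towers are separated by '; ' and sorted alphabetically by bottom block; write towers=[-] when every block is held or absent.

towers=[C/B/A; E/D] holding=-

step 1 (putdown(D)): towers=[A; C/B; D; E] holding=-
step 2 (pickup(A)): towers=[C/B; D; E] holding=A
step 3 (stack(A, B)): towers=[C/B/A; D; E] holding=-
step 4 (pickup(D)): towers=[C/B/A; E] holding=D
step 5 (stack(D, E)): towers=[C/B/A; E/D] holding=-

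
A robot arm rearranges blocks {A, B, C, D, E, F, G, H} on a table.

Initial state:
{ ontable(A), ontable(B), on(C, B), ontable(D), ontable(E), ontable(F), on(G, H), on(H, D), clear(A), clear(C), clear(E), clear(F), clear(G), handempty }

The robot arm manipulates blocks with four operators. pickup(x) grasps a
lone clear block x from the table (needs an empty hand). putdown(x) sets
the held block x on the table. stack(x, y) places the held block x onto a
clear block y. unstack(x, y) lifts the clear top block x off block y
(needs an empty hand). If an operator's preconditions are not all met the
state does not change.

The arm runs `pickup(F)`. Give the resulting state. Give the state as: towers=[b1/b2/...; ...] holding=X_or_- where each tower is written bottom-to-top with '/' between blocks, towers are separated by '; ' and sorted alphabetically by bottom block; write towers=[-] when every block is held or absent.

before: towers=[A; B/C; D/H/G; E; F] holding=-
pre[pickup(F)]: clear(F) yes, ontable(F) yes, handempty yes
all met → apply pickup(F)
after:  towers=[A; B/C; D/H/G; E] holding=F

towers=[A; B/C; D/H/G; E] holding=F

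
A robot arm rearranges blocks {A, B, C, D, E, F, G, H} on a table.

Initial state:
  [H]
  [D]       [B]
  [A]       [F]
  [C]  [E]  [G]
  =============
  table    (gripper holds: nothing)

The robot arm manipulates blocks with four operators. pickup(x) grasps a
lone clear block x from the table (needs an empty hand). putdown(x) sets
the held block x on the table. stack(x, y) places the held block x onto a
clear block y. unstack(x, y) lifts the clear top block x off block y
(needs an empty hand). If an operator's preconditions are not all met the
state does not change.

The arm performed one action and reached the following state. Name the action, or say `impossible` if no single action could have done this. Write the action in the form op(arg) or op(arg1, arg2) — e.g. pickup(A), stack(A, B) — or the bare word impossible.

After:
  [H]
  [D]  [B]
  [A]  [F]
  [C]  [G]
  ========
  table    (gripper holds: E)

target: towers=[C/A/D/H; G/F/B] holding=E
         pickup(E) → towers=[C/A/D/H; G/F/B] holding=E  ← match
     unstack(H, D) → towers=[C/A/D; E; G/F/B] holding=H
     unstack(B, F) → towers=[C/A/D/H; E; G/F] holding=B

pickup(E)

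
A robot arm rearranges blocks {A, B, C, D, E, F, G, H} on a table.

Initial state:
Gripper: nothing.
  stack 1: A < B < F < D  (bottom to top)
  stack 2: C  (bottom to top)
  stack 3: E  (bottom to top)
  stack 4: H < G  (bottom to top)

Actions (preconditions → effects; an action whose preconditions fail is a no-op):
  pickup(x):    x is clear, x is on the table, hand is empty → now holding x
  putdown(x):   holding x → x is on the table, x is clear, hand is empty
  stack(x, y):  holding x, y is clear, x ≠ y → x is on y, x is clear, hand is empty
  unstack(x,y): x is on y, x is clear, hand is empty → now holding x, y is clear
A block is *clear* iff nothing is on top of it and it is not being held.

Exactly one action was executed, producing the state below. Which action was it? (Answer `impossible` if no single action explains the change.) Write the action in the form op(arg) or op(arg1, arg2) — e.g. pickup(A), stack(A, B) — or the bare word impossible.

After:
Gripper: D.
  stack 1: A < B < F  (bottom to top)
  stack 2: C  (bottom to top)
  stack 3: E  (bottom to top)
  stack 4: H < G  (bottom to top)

unstack(D, F)

target: towers=[A/B/F; C; E; H/G] holding=D
     unstack(G, H) → towers=[A/B/F/D; C; E; H] holding=G
         pickup(E) → towers=[A/B/F/D; C; H/G] holding=E
     unstack(D, F) → towers=[A/B/F; C; E; H/G] holding=D  ← match
         pickup(C) → towers=[A/B/F/D; E; H/G] holding=C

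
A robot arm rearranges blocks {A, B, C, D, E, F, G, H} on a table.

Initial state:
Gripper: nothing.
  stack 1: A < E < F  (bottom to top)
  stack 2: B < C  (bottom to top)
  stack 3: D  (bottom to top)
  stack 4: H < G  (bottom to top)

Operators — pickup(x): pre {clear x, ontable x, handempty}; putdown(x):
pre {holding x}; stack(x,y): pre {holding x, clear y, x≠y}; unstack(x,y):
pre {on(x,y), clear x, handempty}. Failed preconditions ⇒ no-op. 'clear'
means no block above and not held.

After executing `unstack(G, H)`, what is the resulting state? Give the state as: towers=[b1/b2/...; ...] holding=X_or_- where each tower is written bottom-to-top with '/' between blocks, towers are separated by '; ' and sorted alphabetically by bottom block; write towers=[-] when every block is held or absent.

before: towers=[A/E/F; B/C; D; H/G] holding=-
pre[unstack(G, H)]: on(G,H) ✓, clear(G) ✓, handempty ✓
all met → apply unstack(G, H)
after:  towers=[A/E/F; B/C; D; H] holding=G

towers=[A/E/F; B/C; D; H] holding=G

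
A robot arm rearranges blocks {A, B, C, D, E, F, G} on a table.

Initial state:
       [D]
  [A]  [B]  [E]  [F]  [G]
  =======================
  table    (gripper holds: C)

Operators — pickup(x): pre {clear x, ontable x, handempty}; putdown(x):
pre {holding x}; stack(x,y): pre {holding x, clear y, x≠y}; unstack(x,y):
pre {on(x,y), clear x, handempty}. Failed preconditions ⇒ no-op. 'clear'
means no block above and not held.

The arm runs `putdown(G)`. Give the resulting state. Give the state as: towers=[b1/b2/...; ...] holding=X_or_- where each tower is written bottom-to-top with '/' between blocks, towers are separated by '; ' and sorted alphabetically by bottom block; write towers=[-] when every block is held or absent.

before: towers=[A; B/D; E; F; G] holding=C
pre[putdown(G)]: holding(G) fail
holding(G) unmet → putdown(G) is a no-op
after:  towers=[A; B/D; E; F; G] holding=C

towers=[A; B/D; E; F; G] holding=C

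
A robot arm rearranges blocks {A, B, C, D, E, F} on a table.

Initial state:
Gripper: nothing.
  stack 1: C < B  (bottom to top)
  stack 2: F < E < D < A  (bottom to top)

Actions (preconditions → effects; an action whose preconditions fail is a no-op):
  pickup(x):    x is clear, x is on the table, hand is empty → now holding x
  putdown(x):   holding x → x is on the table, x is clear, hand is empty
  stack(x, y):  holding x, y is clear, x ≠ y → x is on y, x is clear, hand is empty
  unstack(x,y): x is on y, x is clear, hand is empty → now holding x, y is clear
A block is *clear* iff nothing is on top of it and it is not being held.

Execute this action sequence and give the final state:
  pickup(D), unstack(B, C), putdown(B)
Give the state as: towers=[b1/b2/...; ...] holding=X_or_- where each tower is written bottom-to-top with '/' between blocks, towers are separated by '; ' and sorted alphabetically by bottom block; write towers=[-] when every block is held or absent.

step 1 (pickup(D)) [no-op]: towers=[C/B; F/E/D/A] holding=-
step 2 (unstack(B, C)): towers=[C; F/E/D/A] holding=B
step 3 (putdown(B)): towers=[B; C; F/E/D/A] holding=-

towers=[B; C; F/E/D/A] holding=-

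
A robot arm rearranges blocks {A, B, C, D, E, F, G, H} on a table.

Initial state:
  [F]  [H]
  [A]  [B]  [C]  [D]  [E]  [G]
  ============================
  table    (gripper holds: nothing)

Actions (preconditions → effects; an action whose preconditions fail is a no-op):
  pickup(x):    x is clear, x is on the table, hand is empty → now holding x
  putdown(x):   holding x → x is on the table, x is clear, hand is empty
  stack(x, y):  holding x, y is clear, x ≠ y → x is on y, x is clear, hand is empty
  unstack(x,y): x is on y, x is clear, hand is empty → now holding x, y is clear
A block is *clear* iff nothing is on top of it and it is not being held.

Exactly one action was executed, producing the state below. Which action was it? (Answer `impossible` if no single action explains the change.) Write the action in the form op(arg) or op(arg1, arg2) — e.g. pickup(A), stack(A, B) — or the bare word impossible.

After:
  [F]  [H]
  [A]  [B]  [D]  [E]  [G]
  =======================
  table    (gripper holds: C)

pickup(C)

target: towers=[A/F; B/H; D; E; G] holding=C
         pickup(G) → towers=[A/F; B/H; C; D; E] holding=G
         pickup(E) → towers=[A/F; B/H; C; D; G] holding=E
     unstack(H, B) → towers=[A/F; B; C; D; E; G] holding=H
     unstack(F, A) → towers=[A; B/H; C; D; E; G] holding=F
         pickup(D) → towers=[A/F; B/H; C; E; G] holding=D
         pickup(C) → towers=[A/F; B/H; D; E; G] holding=C  ← match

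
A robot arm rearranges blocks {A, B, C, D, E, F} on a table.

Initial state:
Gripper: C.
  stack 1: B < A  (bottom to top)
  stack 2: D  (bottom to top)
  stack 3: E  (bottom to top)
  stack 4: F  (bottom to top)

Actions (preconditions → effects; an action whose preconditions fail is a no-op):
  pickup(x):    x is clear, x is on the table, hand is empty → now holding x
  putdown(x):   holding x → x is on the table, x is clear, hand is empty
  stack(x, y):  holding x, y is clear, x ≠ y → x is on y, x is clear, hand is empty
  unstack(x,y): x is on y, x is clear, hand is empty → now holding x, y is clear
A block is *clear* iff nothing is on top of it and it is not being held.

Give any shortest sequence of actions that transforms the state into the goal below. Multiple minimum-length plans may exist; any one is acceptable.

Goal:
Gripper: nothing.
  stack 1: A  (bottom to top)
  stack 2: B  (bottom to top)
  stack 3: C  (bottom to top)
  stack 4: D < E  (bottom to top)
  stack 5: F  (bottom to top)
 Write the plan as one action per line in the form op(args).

putdown(C)
unstack(A, B)
putdown(A)
pickup(E)
stack(E, D)

step 1 (putdown(C)): towers=[B/A; C; D; E; F] holding=-
step 2 (unstack(A, B)): towers=[B; C; D; E; F] holding=A
step 3 (putdown(A)): towers=[A; B; C; D; E; F] holding=-
step 4 (pickup(E)): towers=[A; B; C; D; F] holding=E
step 5 (stack(E, D)): towers=[A; B; C; D/E; F] holding=-
goal check: towers=[A; B; C; D/E; F] holding=- — reached (length 5, optimal by BFS)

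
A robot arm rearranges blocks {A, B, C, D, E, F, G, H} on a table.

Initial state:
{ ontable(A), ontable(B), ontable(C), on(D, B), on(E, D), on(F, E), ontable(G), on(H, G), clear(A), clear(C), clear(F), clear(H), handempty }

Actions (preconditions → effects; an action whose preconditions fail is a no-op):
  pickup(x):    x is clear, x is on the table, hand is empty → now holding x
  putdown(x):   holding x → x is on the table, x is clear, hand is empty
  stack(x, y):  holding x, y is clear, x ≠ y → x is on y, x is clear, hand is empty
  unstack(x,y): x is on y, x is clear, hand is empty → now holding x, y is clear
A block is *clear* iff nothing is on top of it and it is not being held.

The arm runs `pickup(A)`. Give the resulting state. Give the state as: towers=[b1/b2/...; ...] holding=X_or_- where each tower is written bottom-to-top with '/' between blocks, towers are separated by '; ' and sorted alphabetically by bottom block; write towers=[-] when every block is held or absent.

towers=[B/D/E/F; C; G/H] holding=A

before: towers=[A; B/D/E/F; C; G/H] holding=-
pre[pickup(A)]: clear(A) yes, ontable(A) yes, handempty yes
all met → apply pickup(A)
after:  towers=[B/D/E/F; C; G/H] holding=A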